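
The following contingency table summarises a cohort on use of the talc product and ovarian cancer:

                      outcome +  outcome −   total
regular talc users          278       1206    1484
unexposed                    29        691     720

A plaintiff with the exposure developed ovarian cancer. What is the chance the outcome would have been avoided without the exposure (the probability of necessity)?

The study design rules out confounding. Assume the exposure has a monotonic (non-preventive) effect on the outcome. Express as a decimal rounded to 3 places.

PN ≈ 0.785

p₁ = P(outcome | exposed) = 278/1484 = 0.18733
p₀ = P(outcome | unexposed) = 29/720 = 0.040278
Under exogeneity and monotonicity, PN = (p₁ − p₀)/p₁.
PN = (0.18733 − 0.040278) / 0.18733 ≈ 0.7850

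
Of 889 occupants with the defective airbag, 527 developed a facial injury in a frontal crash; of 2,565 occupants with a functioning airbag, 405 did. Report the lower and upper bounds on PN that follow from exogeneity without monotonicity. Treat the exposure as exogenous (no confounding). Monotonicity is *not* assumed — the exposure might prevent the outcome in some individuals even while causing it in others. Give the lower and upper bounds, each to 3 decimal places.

p₁ = P(outcome | exposed) = 527/889 = 0.5928
p₀ = P(outcome | unexposed) = 405/2565 = 0.15789
Under exogeneity alone the bounds on PN are max{0,(p₁−p₀)/p₁} ≤ PN ≤ min{1,(1−p₀)/p₁}.
  lower = (p₁ − p₀)/p₁ = 0.43491 / 0.5928 ≈ 0.7336
  upper = min{1, (1 − p₀)/p₁} = 0.84211 / 0.5928 ≈ 1.4206 → capped at 1

0.734 ≤ PN ≤ 1.000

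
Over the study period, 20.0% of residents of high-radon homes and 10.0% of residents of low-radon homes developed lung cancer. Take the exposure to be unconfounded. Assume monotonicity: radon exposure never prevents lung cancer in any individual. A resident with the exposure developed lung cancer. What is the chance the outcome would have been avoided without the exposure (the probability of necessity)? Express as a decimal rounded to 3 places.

p₁ = 0.2, p₀ = 0.1.
Under exogeneity and monotonicity, PN = (p₁ − p₀) / p₁.
PN = (0.2 − 0.1) / 0.2 = 0.1 / 0.2 ≈ 0.5000

PN ≈ 0.500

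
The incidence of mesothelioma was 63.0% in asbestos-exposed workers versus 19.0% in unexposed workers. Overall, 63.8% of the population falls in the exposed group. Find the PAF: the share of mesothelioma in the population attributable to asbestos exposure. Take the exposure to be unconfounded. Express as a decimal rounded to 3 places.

PAF ≈ 0.596

p₁ = 0.63, p₀ = 0.19.
Overall risk P(Y=1) = π·p₁ + (1−π)·p₀ = 0.638×0.63 + 0.362×0.19 = 0.47072.
Under exogeneity, PAF = [P(Y=1) − p₀] / P(Y=1).
PAF = (0.47072 − 0.19) / 0.47072 ≈ 0.5964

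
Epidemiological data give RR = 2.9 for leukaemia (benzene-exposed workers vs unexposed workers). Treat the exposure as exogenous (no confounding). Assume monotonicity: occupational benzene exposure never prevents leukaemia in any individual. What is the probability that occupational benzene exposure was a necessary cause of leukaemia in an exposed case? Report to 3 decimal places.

Under exogeneity and monotonicity, PN = (RR − 1) / RR = 1 − 1/RR.
PN = (2.9 − 1) / 2.9 = 1.9 / 2.9 ≈ 0.6552

PN ≈ 0.655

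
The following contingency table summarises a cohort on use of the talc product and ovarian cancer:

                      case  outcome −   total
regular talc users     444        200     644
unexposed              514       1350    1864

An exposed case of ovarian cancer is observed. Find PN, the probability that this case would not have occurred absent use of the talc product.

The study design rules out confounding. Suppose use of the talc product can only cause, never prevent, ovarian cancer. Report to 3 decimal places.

p₁ = P(outcome | exposed) = 444/644 = 0.68944
p₀ = P(outcome | unexposed) = 514/1864 = 0.27575
Under exogeneity and monotonicity, PN = (p₁ − p₀)/p₁.
PN = (0.68944 − 0.27575) / 0.68944 ≈ 0.6000

PN ≈ 0.600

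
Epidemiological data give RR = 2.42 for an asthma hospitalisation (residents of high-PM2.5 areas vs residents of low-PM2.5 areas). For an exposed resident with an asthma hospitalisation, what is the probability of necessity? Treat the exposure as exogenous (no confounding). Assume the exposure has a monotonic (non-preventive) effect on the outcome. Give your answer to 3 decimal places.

PN ≈ 0.587

Under exogeneity and monotonicity, PN = (RR − 1) / RR = 1 − 1/RR.
PN = (2.42 − 1) / 2.42 = 1.42 / 2.42 ≈ 0.5868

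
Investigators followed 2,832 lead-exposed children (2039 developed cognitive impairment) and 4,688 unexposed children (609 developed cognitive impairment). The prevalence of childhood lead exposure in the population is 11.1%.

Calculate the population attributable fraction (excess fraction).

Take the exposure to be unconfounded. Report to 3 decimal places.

PAF ≈ 0.335

p₁ = P(outcome | exposed) = 2039/2832 = 0.71999
p₀ = P(outcome | unexposed) = 609/4688 = 0.12991
Overall risk P(Y=1) = π·p₁ + (1−π)·p₀ = 0.111×0.71999 + 0.889×0.12991 = 0.1954.
Under exogeneity, PAF = [P(Y=1) − p₀] / P(Y=1).
PAF = (0.1954 − 0.12991) / 0.1954 ≈ 0.3352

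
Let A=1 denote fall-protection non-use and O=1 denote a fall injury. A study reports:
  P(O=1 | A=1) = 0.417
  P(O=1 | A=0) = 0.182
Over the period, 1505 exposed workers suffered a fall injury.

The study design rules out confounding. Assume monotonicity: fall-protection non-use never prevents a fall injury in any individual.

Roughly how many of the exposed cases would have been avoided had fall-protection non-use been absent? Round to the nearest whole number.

Let p₁ = 0.417, p₀ = 0.182.
PN = (p₁ − p₀)/p₁ = (0.417 − 0.182) / 0.417 ≈ 0.56355.
Attributable cases ≈ PN × (exposed cases) = 0.56355 × 1505 ≈ 848.14.

about 848 cases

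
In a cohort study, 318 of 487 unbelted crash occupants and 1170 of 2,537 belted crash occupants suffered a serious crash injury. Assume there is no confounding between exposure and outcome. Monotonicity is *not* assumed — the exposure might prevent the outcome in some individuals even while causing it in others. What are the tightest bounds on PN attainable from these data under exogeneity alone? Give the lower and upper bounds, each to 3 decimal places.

p₁ = P(outcome | exposed) = 318/487 = 0.65298
p₀ = P(outcome | unexposed) = 1170/2537 = 0.46117
Under exogeneity alone the bounds on PN are max{0,(p₁−p₀)/p₁} ≤ PN ≤ min{1,(1−p₀)/p₁}.
  lower = (p₁ − p₀)/p₁ = 0.1918 / 0.65298 ≈ 0.2937
  upper = min{1, (1 − p₀)/p₁} = 0.53883 / 0.65298 ≈ 0.8252

0.294 ≤ PN ≤ 0.825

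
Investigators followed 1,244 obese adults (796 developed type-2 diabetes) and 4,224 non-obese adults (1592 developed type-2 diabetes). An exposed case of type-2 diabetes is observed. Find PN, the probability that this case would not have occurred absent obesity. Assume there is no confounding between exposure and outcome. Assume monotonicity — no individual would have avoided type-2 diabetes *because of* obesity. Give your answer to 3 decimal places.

PN ≈ 0.411

p₁ = P(outcome | exposed) = 796/1244 = 0.63987
p₀ = P(outcome | unexposed) = 1592/4224 = 0.37689
Under exogeneity and monotonicity, PN = (p₁ − p₀) / p₁.
PN = (0.63987 − 0.37689) / 0.63987 = 0.26298 / 0.63987 ≈ 0.4110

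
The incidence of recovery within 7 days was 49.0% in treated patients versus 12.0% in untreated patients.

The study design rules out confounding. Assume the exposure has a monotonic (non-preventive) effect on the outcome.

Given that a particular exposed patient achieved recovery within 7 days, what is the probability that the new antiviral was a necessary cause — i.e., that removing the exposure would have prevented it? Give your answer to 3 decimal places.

p₁ = 0.49, p₀ = 0.12.
Under exogeneity and monotonicity, PN = (p₁ − p₀) / p₁.
PN = (0.49 − 0.12) / 0.49 = 0.37 / 0.49 ≈ 0.7551

PN ≈ 0.755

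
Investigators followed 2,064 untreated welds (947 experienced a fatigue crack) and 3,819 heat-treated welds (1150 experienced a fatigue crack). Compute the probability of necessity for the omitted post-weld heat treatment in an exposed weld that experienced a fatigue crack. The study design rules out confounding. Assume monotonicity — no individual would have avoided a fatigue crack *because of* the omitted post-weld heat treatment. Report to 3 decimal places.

p₁ = P(outcome | exposed) = 947/2064 = 0.45882
p₀ = P(outcome | unexposed) = 1150/3819 = 0.30113
Under exogeneity and monotonicity, PN = (p₁ − p₀) / p₁.
PN = (0.45882 − 0.30113) / 0.45882 = 0.15769 / 0.45882 ≈ 0.3437

PN ≈ 0.344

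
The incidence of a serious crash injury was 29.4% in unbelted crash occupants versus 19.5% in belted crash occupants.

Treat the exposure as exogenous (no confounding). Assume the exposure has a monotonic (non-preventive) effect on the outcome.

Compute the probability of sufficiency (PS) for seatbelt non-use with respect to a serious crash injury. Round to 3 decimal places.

PS ≈ 0.123

p₁ = 0.294, p₀ = 0.195.
Under exogeneity and monotonicity, PS = (p₁ − p₀) / (1 − p₀).
PS = (0.294 − 0.195) / (1 − 0.195) = 0.099 / 0.805 ≈ 0.1230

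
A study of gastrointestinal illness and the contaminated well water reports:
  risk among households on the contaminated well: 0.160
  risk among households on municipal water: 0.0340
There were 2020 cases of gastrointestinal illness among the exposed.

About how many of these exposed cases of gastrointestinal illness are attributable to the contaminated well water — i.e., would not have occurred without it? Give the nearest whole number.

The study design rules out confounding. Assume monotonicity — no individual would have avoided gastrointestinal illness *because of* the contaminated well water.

Let p₁ = 0.16, p₀ = 0.034.
PN = (p₁ − p₀)/p₁ = (0.16 − 0.034) / 0.16 ≈ 0.78750.
Attributable cases ≈ PN × (exposed cases) = 0.78750 × 2020 ≈ 1590.75.

about 1591 cases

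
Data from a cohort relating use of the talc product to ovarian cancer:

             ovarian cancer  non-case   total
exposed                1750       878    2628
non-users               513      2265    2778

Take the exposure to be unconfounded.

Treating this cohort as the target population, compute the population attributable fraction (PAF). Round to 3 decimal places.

p₁ = P(outcome | exposed) = 1750/2628 = 0.66591
p₀ = P(outcome | unexposed) = 513/2778 = 0.18467
Exposure prevalence π = 2628/5406 = 0.48613; overall risk P(Y=1) = 0.41861.
Under exogeneity, PAF = [P(Y=1) − p₀]/P(Y=1).
PAF = (0.41861 − 0.18467) / 0.41861 ≈ 0.5589

PAF ≈ 0.559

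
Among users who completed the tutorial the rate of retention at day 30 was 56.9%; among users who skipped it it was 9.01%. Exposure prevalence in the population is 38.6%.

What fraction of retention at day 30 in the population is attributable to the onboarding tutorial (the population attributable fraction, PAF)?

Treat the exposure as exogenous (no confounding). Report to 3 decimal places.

p₁ = 0.569, p₀ = 0.0901.
Overall risk P(Y=1) = π·p₁ + (1−π)·p₀ = 0.386×0.569 + 0.614×0.0901 = 0.27496.
Under exogeneity, PAF = [P(Y=1) − p₀] / P(Y=1).
PAF = (0.27496 − 0.0901) / 0.27496 ≈ 0.6723

PAF ≈ 0.672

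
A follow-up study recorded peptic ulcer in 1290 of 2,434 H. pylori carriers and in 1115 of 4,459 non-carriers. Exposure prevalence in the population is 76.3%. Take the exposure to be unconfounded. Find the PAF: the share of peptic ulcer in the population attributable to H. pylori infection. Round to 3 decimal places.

PAF ≈ 0.461

p₁ = P(outcome | exposed) = 1290/2434 = 0.52999
p₀ = P(outcome | unexposed) = 1115/4459 = 0.25006
Overall risk P(Y=1) = π·p₁ + (1−π)·p₀ = 0.763×0.52999 + 0.237×0.25006 = 0.46365.
Under exogeneity, PAF = [P(Y=1) − p₀] / P(Y=1).
PAF = (0.46365 − 0.25006) / 0.46365 ≈ 0.4607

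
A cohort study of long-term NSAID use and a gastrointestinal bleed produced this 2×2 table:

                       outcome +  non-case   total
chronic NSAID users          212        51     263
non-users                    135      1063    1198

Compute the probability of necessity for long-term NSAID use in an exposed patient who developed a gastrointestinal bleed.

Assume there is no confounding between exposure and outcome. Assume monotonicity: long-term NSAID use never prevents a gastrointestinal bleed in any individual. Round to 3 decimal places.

PN ≈ 0.860

p₁ = P(outcome | exposed) = 212/263 = 0.80608
p₀ = P(outcome | unexposed) = 135/1198 = 0.11269
Under exogeneity and monotonicity, PN = (p₁ − p₀)/p₁.
PN = (0.80608 − 0.11269) / 0.80608 ≈ 0.8602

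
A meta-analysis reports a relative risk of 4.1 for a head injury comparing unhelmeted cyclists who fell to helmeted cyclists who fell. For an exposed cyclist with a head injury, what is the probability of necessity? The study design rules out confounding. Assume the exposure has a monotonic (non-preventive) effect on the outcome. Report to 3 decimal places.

PN ≈ 0.756

Under exogeneity and monotonicity, PN = (RR − 1) / RR = 1 − 1/RR.
PN = (4.1 − 1) / 4.1 = 3.1 / 4.1 ≈ 0.7561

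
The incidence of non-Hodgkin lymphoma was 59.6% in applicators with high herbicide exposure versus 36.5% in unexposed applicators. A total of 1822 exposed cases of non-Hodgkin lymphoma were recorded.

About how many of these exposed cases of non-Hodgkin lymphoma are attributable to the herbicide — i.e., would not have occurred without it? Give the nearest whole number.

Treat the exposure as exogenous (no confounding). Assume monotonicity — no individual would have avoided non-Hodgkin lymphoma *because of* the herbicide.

about 706 cases

p₁ = 0.596, p₀ = 0.365.
PN = (p₁ − p₀)/p₁ = (0.596 − 0.365) / 0.596 ≈ 0.38758.
Attributable cases ≈ PN × (exposed cases) = 0.38758 × 1822 ≈ 706.18.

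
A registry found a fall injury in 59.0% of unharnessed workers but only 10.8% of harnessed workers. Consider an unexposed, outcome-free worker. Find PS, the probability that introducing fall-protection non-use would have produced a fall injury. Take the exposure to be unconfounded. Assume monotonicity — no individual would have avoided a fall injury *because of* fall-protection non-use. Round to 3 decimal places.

p₁ = 0.59, p₀ = 0.108.
Under exogeneity and monotonicity, PS = (p₁ − p₀) / (1 − p₀).
PS = (0.59 − 0.108) / (1 − 0.108) = 0.482 / 0.892 ≈ 0.5404

PS ≈ 0.540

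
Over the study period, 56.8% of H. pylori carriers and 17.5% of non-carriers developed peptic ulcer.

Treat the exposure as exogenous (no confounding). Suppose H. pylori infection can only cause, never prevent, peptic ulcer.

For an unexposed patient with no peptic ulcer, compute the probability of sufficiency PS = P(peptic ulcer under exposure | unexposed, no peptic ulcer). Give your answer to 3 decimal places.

PS ≈ 0.476

p₁ = 0.568, p₀ = 0.175.
Under exogeneity and monotonicity, PS = (p₁ − p₀) / (1 − p₀).
PS = (0.568 − 0.175) / (1 − 0.175) = 0.393 / 0.825 ≈ 0.4764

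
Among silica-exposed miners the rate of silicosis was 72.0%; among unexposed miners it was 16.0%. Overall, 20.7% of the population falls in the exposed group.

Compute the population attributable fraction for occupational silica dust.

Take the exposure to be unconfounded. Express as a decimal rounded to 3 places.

PAF ≈ 0.420

p₁ = 0.72, p₀ = 0.16.
Overall risk P(Y=1) = π·p₁ + (1−π)·p₀ = 0.207×0.72 + 0.793×0.16 = 0.27592.
Under exogeneity, PAF = [P(Y=1) − p₀] / P(Y=1).
PAF = (0.27592 − 0.16) / 0.27592 ≈ 0.4201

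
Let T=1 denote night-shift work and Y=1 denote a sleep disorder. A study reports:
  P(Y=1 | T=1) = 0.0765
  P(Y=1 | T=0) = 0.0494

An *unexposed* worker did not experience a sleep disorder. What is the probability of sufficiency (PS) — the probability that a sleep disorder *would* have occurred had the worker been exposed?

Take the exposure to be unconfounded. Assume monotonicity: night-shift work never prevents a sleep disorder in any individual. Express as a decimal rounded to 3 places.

Let p₁ = 0.0765, p₀ = 0.0494.
Under exogeneity and monotonicity, PS = (p₁ − p₀) / (1 − p₀).
PS = (0.0765 − 0.0494) / (1 − 0.0494) = 0.0271 / 0.9506 ≈ 0.0285

PS ≈ 0.029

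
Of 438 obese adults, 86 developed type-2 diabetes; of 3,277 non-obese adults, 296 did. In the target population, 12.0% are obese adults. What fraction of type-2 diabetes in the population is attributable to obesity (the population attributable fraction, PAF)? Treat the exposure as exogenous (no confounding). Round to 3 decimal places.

PAF ≈ 0.123

p₁ = P(outcome | exposed) = 86/438 = 0.19635
p₀ = P(outcome | unexposed) = 296/3277 = 0.090327
Overall risk P(Y=1) = π·p₁ + (1−π)·p₀ = 0.12×0.19635 + 0.88×0.090327 = 0.10305.
Under exogeneity, PAF = [P(Y=1) − p₀] / P(Y=1).
PAF = (0.10305 − 0.090327) / 0.10305 ≈ 0.1235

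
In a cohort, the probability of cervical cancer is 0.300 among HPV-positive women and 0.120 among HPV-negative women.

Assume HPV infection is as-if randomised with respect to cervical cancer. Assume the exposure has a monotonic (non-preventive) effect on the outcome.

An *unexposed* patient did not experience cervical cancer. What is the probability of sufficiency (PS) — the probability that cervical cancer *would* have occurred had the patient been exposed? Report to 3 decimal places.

PS ≈ 0.205

Let p₁ = 0.3, p₀ = 0.12.
Under exogeneity and monotonicity, PS = (p₁ − p₀) / (1 − p₀).
PS = (0.3 − 0.12) / (1 − 0.12) = 0.18 / 0.88 ≈ 0.2045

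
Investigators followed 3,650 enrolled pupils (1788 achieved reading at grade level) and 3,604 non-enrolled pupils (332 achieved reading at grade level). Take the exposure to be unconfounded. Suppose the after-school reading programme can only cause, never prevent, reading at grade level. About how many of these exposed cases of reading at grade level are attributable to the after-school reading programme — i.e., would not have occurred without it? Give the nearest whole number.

p₁ = P(outcome | exposed) = 1788/3650 = 0.48986
p₀ = P(outcome | unexposed) = 332/3604 = 0.09212
PN = (p₁ − p₀)/p₁ = (0.48986 − 0.09212) / 0.48986 ≈ 0.81195.
Attributable cases ≈ PN × (exposed cases) = 0.81195 × 1788 ≈ 1451.76.

about 1452 cases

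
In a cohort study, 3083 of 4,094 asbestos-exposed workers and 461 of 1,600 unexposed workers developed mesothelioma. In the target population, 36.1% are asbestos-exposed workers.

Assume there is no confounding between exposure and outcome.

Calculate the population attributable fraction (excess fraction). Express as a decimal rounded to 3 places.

p₁ = P(outcome | exposed) = 3083/4094 = 0.75305
p₀ = P(outcome | unexposed) = 461/1600 = 0.28813
Overall risk P(Y=1) = π·p₁ + (1−π)·p₀ = 0.361×0.75305 + 0.639×0.28813 = 0.45596.
Under exogeneity, PAF = [P(Y=1) − p₀] / P(Y=1).
PAF = (0.45596 − 0.28813) / 0.45596 ≈ 0.3681

PAF ≈ 0.368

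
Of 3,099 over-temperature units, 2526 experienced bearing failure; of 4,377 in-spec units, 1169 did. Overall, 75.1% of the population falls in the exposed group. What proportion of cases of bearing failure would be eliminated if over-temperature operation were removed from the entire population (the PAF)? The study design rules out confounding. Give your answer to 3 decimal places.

p₁ = P(outcome | exposed) = 2526/3099 = 0.8151
p₀ = P(outcome | unexposed) = 1169/4377 = 0.26708
Overall risk P(Y=1) = π·p₁ + (1−π)·p₀ = 0.751×0.8151 + 0.249×0.26708 = 0.67864.
Under exogeneity, PAF = [P(Y=1) − p₀] / P(Y=1).
PAF = (0.67864 − 0.26708) / 0.67864 ≈ 0.6065

PAF ≈ 0.606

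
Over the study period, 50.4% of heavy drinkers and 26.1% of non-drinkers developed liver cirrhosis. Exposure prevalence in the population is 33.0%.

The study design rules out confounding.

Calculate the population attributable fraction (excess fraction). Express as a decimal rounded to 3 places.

p₁ = 0.504, p₀ = 0.261.
Overall risk P(Y=1) = π·p₁ + (1−π)·p₀ = 0.33×0.504 + 0.67×0.261 = 0.34119.
Under exogeneity, PAF = [P(Y=1) − p₀] / P(Y=1).
PAF = (0.34119 − 0.261) / 0.34119 ≈ 0.2350

PAF ≈ 0.235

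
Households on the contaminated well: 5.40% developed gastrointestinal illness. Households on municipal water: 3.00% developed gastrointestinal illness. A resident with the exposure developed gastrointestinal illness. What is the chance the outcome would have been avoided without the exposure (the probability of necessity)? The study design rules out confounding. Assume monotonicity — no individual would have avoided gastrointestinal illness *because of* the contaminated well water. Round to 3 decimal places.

p₁ = 0.054, p₀ = 0.03.
Under exogeneity and monotonicity, PN = (p₁ − p₀) / p₁.
PN = (0.054 − 0.03) / 0.054 = 0.024 / 0.054 ≈ 0.4444

PN ≈ 0.444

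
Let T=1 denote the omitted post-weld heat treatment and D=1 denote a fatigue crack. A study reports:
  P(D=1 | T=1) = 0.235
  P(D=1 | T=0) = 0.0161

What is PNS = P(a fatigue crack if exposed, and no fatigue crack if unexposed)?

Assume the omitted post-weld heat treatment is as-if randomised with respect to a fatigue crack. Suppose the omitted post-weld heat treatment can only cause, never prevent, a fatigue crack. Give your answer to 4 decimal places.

PNS ≈ 0.2189

Let p₁ = 0.235, p₀ = 0.0161.
Under exogeneity and monotonicity, PNS = p₁ − p₀.
PNS = 0.235 − 0.0161 = 0.2189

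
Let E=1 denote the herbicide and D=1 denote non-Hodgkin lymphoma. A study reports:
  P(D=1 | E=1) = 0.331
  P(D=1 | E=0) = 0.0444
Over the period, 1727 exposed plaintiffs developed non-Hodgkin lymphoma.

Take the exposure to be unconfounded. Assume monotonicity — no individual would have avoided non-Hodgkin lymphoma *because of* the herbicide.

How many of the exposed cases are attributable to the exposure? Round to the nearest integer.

about 1495 cases

Let p₁ = 0.331, p₀ = 0.0444.
PN = (p₁ − p₀)/p₁ = (0.331 − 0.0444) / 0.331 ≈ 0.86586.
Attributable cases ≈ PN × (exposed cases) = 0.86586 × 1727 ≈ 1495.34.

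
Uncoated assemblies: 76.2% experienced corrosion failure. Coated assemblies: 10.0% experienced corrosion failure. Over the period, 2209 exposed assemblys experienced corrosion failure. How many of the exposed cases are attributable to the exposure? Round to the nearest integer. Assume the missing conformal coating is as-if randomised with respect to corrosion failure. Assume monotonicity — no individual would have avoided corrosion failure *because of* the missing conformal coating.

p₁ = 0.762, p₀ = 0.1.
PN = (p₁ − p₀)/p₁ = (0.762 − 0.1) / 0.762 ≈ 0.86877.
Attributable cases ≈ PN × (exposed cases) = 0.86877 × 2209 ≈ 1919.10.

about 1919 cases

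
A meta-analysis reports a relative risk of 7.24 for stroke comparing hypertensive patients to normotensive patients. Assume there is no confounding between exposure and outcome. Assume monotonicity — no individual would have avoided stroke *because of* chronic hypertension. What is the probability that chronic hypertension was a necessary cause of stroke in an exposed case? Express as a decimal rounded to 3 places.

Under exogeneity and monotonicity, PN = (RR − 1) / RR = 1 − 1/RR.
PN = (7.24 − 1) / 7.24 = 6.24 / 7.24 ≈ 0.8619

PN ≈ 0.862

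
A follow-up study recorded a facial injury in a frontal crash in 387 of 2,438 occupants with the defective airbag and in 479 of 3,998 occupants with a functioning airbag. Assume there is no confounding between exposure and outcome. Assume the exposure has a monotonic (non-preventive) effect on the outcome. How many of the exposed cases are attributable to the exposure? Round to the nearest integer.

about 95 cases

p₁ = P(outcome | exposed) = 387/2438 = 0.15874
p₀ = P(outcome | unexposed) = 479/3998 = 0.11981
PN = (p₁ − p₀)/p₁ = (0.15874 − 0.11981) / 0.15874 ≈ 0.24523.
Attributable cases ≈ PN × (exposed cases) = 0.24523 × 387 ≈ 94.90.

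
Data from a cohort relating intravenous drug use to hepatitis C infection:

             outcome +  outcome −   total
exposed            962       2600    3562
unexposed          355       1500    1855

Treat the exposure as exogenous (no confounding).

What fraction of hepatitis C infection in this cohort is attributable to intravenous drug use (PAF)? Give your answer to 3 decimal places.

PAF ≈ 0.213

p₁ = P(outcome | exposed) = 962/3562 = 0.27007
p₀ = P(outcome | unexposed) = 355/1855 = 0.19137
Exposure prevalence π = 3562/5417 = 0.65756; overall risk P(Y=1) = 0.24312.
Under exogeneity, PAF = [P(Y=1) − p₀]/P(Y=1).
PAF = (0.24312 − 0.19137) / 0.24312 ≈ 0.2129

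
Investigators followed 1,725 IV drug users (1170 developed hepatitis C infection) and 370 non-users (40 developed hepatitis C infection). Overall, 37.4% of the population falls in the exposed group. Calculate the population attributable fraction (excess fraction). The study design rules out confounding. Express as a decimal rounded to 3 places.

PAF ≈ 0.664

p₁ = P(outcome | exposed) = 1170/1725 = 0.67826
p₀ = P(outcome | unexposed) = 40/370 = 0.10811
Overall risk P(Y=1) = π·p₁ + (1−π)·p₀ = 0.374×0.67826 + 0.626×0.10811 = 0.32135.
Under exogeneity, PAF = [P(Y=1) − p₀] / P(Y=1).
PAF = (0.32135 − 0.10811) / 0.32135 ≈ 0.6636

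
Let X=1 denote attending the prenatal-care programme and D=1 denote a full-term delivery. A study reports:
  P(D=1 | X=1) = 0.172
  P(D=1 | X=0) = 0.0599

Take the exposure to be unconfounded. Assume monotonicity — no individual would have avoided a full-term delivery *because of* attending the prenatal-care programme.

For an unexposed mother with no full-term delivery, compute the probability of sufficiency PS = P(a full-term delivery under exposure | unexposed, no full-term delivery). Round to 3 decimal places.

PS ≈ 0.119

Let p₁ = 0.172, p₀ = 0.0599.
Under exogeneity and monotonicity, PS = (p₁ − p₀) / (1 − p₀).
PS = (0.172 − 0.0599) / (1 − 0.0599) = 0.1121 / 0.9401 ≈ 0.1192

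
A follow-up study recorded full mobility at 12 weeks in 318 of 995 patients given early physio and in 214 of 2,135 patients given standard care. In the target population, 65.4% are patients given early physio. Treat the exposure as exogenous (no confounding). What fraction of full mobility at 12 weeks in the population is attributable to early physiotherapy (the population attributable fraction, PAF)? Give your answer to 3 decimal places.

PAF ≈ 0.589

p₁ = P(outcome | exposed) = 318/995 = 0.3196
p₀ = P(outcome | unexposed) = 214/2135 = 0.10023
Overall risk P(Y=1) = π·p₁ + (1−π)·p₀ = 0.654×0.3196 + 0.346×0.10023 = 0.2437.
Under exogeneity, PAF = [P(Y=1) − p₀] / P(Y=1).
PAF = (0.2437 − 0.10023) / 0.2437 ≈ 0.5887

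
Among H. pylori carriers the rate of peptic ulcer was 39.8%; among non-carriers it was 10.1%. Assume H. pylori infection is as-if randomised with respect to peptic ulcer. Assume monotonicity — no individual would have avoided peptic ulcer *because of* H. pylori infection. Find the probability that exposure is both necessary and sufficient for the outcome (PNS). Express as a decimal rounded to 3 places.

p₁ = 0.398, p₀ = 0.101.
Under exogeneity and monotonicity, PNS = p₁ − p₀.
PNS = 0.398 − 0.101 = 0.297

PNS ≈ 0.297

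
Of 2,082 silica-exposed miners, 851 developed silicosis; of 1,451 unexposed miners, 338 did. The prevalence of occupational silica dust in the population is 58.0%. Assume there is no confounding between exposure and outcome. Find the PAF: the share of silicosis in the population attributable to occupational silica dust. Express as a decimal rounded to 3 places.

PAF ≈ 0.304

p₁ = P(outcome | exposed) = 851/2082 = 0.40874
p₀ = P(outcome | unexposed) = 338/1451 = 0.23294
Overall risk P(Y=1) = π·p₁ + (1−π)·p₀ = 0.58×0.40874 + 0.42×0.23294 = 0.33491.
Under exogeneity, PAF = [P(Y=1) − p₀] / P(Y=1).
PAF = (0.33491 − 0.23294) / 0.33491 ≈ 0.3045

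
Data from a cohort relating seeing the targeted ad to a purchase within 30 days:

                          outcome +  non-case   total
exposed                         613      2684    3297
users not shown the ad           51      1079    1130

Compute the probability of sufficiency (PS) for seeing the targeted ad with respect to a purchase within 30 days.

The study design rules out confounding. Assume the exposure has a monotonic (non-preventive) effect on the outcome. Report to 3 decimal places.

p₁ = P(outcome | exposed) = 613/3297 = 0.18593
p₀ = P(outcome | unexposed) = 51/1130 = 0.045133
Under exogeneity and monotonicity, PS = (p₁ − p₀)/(1 − p₀).
PS = (0.18593 − 0.045133) / 0.95487 ≈ 0.1474

PS ≈ 0.147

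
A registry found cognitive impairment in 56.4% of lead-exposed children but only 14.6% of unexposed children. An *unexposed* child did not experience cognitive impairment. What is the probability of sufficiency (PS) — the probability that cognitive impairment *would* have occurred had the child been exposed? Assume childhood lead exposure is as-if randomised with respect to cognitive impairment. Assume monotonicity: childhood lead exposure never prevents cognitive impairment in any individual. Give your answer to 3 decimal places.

PS ≈ 0.489

p₁ = 0.564, p₀ = 0.146.
Under exogeneity and monotonicity, PS = (p₁ − p₀) / (1 − p₀).
PS = (0.564 − 0.146) / (1 − 0.146) = 0.418 / 0.854 ≈ 0.4895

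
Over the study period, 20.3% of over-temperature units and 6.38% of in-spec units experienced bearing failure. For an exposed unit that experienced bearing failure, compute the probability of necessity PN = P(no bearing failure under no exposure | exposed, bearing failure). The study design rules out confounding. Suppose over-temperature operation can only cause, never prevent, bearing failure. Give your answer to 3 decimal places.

PN ≈ 0.686

p₁ = 0.203, p₀ = 0.0638.
Under exogeneity and monotonicity, PN = (p₁ − p₀) / p₁.
PN = (0.203 − 0.0638) / 0.203 = 0.1392 / 0.203 ≈ 0.6857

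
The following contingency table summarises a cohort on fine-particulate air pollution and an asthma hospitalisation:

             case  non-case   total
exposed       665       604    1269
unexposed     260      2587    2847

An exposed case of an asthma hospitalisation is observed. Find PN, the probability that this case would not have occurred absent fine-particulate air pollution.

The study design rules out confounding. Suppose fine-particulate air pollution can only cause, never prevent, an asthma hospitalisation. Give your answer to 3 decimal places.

PN ≈ 0.826

p₁ = P(outcome | exposed) = 665/1269 = 0.52403
p₀ = P(outcome | unexposed) = 260/2847 = 0.091324
Under exogeneity and monotonicity, PN = (p₁ − p₀) / p₁.
PN = (0.52403 − 0.091324) / 0.52403 = 0.43271 / 0.52403 ≈ 0.8257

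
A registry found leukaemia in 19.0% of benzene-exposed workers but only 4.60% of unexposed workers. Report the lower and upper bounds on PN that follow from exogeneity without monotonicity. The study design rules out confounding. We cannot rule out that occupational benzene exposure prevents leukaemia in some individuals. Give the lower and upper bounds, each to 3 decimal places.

p₁ = 0.19, p₀ = 0.046.
Under exogeneity alone the bounds on PN are max{0,(p₁−p₀)/p₁} ≤ PN ≤ min{1,(1−p₀)/p₁}.
  lower = (p₁ − p₀)/p₁ = 0.144 / 0.19 ≈ 0.7579
  upper = min{1, (1 − p₀)/p₁} = 0.954 / 0.19 ≈ 5.0211 → capped at 1

0.758 ≤ PN ≤ 1.000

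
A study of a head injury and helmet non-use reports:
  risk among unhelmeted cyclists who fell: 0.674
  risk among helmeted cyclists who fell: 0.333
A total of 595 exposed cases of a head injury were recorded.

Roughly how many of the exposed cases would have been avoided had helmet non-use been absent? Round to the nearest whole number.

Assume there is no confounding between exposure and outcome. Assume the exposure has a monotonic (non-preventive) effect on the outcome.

Let p₁ = 0.674, p₀ = 0.333.
PN = (p₁ − p₀)/p₁ = (0.674 − 0.333) / 0.674 ≈ 0.50593.
Attributable cases ≈ PN × (exposed cases) = 0.50593 × 595 ≈ 301.03.

about 301 cases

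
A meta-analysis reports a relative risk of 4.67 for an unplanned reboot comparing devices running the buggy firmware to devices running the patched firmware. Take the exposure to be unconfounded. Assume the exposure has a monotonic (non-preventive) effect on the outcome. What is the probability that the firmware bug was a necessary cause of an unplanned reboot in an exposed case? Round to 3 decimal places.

Under exogeneity and monotonicity, PN = (RR − 1) / RR = 1 − 1/RR.
PN = (4.67 − 1) / 4.67 = 3.67 / 4.67 ≈ 0.7859

PN ≈ 0.786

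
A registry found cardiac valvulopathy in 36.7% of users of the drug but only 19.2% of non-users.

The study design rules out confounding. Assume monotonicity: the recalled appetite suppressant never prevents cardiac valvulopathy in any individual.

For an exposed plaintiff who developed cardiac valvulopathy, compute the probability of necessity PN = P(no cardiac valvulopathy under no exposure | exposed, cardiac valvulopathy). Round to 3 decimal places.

p₁ = 0.367, p₀ = 0.192.
Under exogeneity and monotonicity, PN = (p₁ − p₀) / p₁.
PN = (0.367 − 0.192) / 0.367 = 0.175 / 0.367 ≈ 0.4768

PN ≈ 0.477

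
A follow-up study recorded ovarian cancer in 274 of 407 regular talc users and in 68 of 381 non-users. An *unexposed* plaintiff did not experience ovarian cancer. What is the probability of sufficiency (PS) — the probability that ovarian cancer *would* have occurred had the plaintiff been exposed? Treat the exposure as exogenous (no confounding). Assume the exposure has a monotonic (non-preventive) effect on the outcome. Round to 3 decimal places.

PS ≈ 0.602

p₁ = P(outcome | exposed) = 274/407 = 0.67322
p₀ = P(outcome | unexposed) = 68/381 = 0.17848
Under exogeneity and monotonicity, PS = (p₁ − p₀) / (1 − p₀).
PS = (0.67322 − 0.17848) / (1 − 0.17848) = 0.49474 / 0.82152 ≈ 0.6022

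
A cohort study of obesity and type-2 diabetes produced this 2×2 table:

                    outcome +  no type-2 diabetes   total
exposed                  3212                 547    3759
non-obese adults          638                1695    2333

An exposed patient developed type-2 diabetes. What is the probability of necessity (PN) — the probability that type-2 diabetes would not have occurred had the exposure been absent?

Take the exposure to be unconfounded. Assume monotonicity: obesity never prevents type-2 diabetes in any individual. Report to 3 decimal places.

PN ≈ 0.680

p₁ = P(outcome | exposed) = 3212/3759 = 0.85448
p₀ = P(outcome | unexposed) = 638/2333 = 0.27347
Under exogeneity and monotonicity, PN = (p₁ − p₀) / p₁.
PN = (0.85448 − 0.27347) / 0.85448 = 0.58101 / 0.85448 ≈ 0.6800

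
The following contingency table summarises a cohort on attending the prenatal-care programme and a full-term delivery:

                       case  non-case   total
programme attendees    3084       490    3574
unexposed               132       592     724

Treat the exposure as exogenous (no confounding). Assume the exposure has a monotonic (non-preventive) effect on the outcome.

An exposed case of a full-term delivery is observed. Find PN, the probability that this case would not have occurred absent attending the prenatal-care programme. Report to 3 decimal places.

p₁ = P(outcome | exposed) = 3084/3574 = 0.8629
p₀ = P(outcome | unexposed) = 132/724 = 0.18232
Under exogeneity and monotonicity, PN = (p₁ − p₀)/p₁.
PN = (0.8629 − 0.18232) / 0.8629 ≈ 0.7887

PN ≈ 0.789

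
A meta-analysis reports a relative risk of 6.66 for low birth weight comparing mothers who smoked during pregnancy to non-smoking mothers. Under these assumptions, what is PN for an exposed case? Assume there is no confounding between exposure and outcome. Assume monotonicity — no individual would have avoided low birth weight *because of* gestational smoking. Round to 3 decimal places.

Under exogeneity and monotonicity, PN = (RR − 1) / RR = 1 − 1/RR.
PN = (6.66 − 1) / 6.66 = 5.66 / 6.66 ≈ 0.8498

PN ≈ 0.850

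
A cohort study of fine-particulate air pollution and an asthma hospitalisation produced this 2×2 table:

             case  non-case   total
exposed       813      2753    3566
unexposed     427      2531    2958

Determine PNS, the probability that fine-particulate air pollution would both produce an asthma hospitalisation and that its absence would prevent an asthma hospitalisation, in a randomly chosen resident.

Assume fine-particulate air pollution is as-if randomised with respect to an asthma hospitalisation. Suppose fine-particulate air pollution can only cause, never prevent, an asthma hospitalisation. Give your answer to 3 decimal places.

PNS ≈ 0.084

p₁ = P(outcome | exposed) = 813/3566 = 0.22799
p₀ = P(outcome | unexposed) = 427/2958 = 0.14435
Under exogeneity and monotonicity, PNS = p₁ − p₀.
PNS = 0.22799 − 0.14435 = 0.083632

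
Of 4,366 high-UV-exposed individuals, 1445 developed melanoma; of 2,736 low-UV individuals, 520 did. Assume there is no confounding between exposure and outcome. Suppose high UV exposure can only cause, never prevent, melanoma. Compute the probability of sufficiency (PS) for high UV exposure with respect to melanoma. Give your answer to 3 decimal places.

PS ≈ 0.174

p₁ = P(outcome | exposed) = 1445/4366 = 0.33097
p₀ = P(outcome | unexposed) = 520/2736 = 0.19006
Under exogeneity and monotonicity, PS = (p₁ − p₀) / (1 − p₀).
PS = (0.33097 − 0.19006) / (1 − 0.19006) = 0.14091 / 0.80994 ≈ 0.1740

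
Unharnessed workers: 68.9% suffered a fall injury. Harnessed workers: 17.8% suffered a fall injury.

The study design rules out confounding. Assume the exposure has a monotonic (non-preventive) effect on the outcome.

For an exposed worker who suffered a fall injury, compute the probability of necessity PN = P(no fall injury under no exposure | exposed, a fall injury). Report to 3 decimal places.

PN ≈ 0.742

p₁ = 0.689, p₀ = 0.178.
Under exogeneity and monotonicity, PN = (p₁ − p₀) / p₁.
PN = (0.689 − 0.178) / 0.689 = 0.511 / 0.689 ≈ 0.7417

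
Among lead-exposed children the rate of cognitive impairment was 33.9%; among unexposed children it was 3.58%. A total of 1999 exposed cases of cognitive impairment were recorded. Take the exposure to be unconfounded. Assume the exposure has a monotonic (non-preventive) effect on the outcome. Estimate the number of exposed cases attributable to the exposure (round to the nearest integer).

p₁ = 0.339, p₀ = 0.0358.
PN = (p₁ − p₀)/p₁ = (0.339 − 0.0358) / 0.339 ≈ 0.89440.
Attributable cases ≈ PN × (exposed cases) = 0.89440 × 1999 ≈ 1787.90.

about 1788 cases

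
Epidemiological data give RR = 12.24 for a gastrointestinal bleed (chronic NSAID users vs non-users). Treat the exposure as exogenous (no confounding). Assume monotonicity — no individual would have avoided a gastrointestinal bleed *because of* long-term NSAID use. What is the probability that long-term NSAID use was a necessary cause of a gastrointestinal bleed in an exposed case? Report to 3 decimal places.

Under exogeneity and monotonicity, PN = (RR − 1) / RR = 1 − 1/RR.
PN = (12.24 − 1) / 12.24 = 11.24 / 12.24 ≈ 0.9183

PN ≈ 0.918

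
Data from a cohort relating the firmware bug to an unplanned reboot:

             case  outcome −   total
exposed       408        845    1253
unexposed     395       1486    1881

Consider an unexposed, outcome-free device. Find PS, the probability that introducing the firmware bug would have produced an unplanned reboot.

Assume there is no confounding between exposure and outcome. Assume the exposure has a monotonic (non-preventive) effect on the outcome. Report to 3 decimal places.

p₁ = P(outcome | exposed) = 408/1253 = 0.32562
p₀ = P(outcome | unexposed) = 395/1881 = 0.20999
Under exogeneity and monotonicity, PS = (p₁ − p₀)/(1 − p₀).
PS = (0.32562 − 0.20999) / 0.79001 ≈ 0.1464

PS ≈ 0.146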